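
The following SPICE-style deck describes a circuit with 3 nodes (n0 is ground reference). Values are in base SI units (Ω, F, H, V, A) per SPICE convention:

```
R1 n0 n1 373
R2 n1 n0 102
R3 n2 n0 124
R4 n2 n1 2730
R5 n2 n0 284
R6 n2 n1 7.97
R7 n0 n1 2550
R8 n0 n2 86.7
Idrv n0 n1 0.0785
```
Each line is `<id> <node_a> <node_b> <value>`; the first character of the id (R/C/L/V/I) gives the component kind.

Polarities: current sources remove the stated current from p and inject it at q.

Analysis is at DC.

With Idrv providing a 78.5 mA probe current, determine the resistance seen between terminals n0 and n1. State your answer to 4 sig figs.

Element admittances at DC:
  Y(R1) = 0.002681 S between n0,n1
  Y(R2) = 0.009804 S between n1,n0
  Y(R3) = 0.008065 S between n2,n0
  Y(R4) = 0.0003663 S between n2,n1
  Y(R5) = 0.003521 S between n2,n0
  Y(R6) = 0.1255 S between n2,n1
  Y(R7) = 0.0003922 S between n0,n1
  Y(R8) = 0.01153 S between n0,n2
  Idrv: injects 0.0785 A into n1 (from n0)
Assemble and solve the 2×2 MNA system:
  V(n1)=2.422  V(n2)=2.046

R_eq = 30.86 Ω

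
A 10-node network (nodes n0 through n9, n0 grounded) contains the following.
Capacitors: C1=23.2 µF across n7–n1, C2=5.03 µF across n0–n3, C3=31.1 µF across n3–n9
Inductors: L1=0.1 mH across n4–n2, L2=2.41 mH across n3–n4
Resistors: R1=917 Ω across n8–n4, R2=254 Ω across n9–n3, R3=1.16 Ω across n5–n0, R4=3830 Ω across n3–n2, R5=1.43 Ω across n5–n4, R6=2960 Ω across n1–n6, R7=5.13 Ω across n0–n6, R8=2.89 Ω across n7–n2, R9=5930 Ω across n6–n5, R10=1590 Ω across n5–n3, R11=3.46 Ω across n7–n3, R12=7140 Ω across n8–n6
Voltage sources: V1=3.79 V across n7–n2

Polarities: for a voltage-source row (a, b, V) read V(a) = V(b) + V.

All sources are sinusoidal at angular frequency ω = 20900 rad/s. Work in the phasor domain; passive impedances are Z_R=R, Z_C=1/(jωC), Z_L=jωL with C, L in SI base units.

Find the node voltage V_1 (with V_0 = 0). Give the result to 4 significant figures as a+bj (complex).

3.730-1.238j V

Element admittances at ω=20900 rad/s:
  Y(C1) = 0.000+0.4849j S between n7,n1
  Y(L1) = 0.000-0.4785j S between n4,n2
  Y(C2) = 0.000+0.1051j S between n0,n3
  Y(R1) = 0.001091+0.000j S between n8,n4
  Y(R2) = 0.003937+0.000j S between n9,n3
  Y(C3) = 0.000+0.6500j S between n3,n9
  Y(R3) = 0.8621+0.000j S between n5,n0
  Y(R4) = 0.0002611+0.000j S between n3,n2
  Y(R5) = 0.6993+0.000j S between n5,n4
  Y(R6) = 0.0003378+0.000j S between n1,n6
  Y(R7) = 0.1949+0.000j S between n0,n6
  Y(R8) = 0.3460+0.000j S between n7,n2
  Y(R9) = 0.0001686+0.000j S between n6,n5
  Y(R10) = 0.0006289+0.000j S between n5,n3
  Y(R11) = 0.2890+0.000j S between n7,n3
  Y(L2) = 0.000-0.01985j S between n3,n4
  Y(R12) = 0.0001401+0.000j S between n8,n6
  V1: constraint V(n7)−V(n2) = 3.79
Assemble and solve the 10×10 MNA system:
  V(n1)=3.730-1.238j  V(n2)=-0.06079-1.241j  V(n3)=3.044-2.095j  V(n4)=-0.5763-0.8260j  V(n5)=-0.2568-0.3706j  V(n6)=0.005857-0.002982j  V(n7)=3.729-1.241j  V(n8)=-0.5101-0.7323j  V(n9)=3.044-2.095j
  i(V1)=-1.511-0.2464j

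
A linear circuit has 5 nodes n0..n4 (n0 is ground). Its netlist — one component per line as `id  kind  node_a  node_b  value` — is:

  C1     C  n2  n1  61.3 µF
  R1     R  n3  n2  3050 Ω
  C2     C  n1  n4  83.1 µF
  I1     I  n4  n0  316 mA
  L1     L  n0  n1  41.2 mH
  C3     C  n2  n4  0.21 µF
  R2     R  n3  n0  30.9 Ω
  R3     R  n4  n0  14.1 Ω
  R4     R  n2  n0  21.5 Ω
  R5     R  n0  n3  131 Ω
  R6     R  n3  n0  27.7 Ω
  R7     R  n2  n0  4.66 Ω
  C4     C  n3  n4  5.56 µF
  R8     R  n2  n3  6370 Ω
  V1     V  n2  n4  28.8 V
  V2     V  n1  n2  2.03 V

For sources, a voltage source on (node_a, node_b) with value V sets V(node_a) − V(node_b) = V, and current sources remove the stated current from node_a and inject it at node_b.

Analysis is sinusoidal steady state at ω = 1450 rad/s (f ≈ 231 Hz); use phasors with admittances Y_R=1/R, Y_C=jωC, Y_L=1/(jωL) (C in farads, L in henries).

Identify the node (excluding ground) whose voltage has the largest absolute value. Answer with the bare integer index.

4

Apply KCL at each of the 4 non-ground nodes and solve the resulting linear system.
Node n1: branches {C1, C2, L1, V2} → V_1 = 7.257+0.9255j
Node n2: branches {C1, R1, C3, R4, R7, R8, V1, V2} → V_2 = 5.227+0.9255j
Node n3: branches {R1, R2, R5, R6, C4, R8} → V_3 = -0.3214-2.442j
Node n4: branches {C2, I1, C3, R3, C4, V1} → V_4 = -23.57+0.9255j
Source currents: i(V1)=-1.383-3.845j, i(V2)=-0.01549-3.774j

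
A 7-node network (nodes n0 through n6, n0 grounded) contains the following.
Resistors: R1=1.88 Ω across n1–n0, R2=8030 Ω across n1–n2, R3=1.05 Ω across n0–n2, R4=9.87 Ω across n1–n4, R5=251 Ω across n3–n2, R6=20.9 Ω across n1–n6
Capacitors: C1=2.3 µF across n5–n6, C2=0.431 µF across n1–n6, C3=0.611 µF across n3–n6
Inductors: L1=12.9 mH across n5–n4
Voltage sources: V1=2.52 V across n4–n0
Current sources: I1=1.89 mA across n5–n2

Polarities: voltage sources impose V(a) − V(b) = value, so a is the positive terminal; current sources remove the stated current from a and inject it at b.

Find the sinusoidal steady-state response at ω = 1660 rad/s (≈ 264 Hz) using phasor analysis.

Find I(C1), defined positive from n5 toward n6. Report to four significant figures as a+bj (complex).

0.0009375+0.008697j A

Apply KCL at each of the 6 non-ground nodes and solve the resulting linear system.
Node n1: branches {R1, R2, R4, R6, C2} → V_1 = 0.4047+0.01302j
Node n2: branches {R2, R3, R5, I1} → V_2 = 0.001961+0.0004751j
Node n3: branches {R5, C3} → V_3 = -0.01620+0.1137j
Node n4: branches {R4, L1, V1} → V_4 = 2.520+0.000j
Node n5: branches {C1, L1, I1} → V_5 = 2.706-0.06055j
Node n6: branches {R6, C1, C2, C3} → V_6 = 0.4284+0.1850j
Source currents: i(V1)=-0.2171-0.007378j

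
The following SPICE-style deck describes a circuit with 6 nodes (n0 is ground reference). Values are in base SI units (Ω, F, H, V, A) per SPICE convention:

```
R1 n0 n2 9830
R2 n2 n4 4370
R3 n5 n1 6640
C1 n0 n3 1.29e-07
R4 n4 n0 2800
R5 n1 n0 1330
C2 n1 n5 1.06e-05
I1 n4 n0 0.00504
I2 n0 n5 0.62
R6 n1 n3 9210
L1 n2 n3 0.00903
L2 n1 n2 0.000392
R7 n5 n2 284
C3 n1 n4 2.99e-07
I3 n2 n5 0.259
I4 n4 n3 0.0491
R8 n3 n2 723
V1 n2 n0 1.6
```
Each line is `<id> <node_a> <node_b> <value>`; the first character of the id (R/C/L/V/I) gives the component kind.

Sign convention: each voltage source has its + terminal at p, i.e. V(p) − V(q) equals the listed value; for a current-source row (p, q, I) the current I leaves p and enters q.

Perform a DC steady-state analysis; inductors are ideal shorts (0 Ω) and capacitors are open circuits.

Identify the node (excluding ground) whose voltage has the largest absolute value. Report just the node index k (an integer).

5

Element admittances at DC:
  Y(R1) = 0.0001017 S between n0,n2
  Y(R2) = 0.0002288 S between n2,n4
  Y(R3) = 0.0001506 S between n5,n1
  Y(C1) = 0.000 S between n0,n3
  Y(R4) = 0.0003571 S between n4,n0
  Y(R5) = 0.0007519 S between n1,n0
  Y(C2) = 0.000 S between n1,n5
  I1: injects 0.00504 A into n0 (from n4)
  I2: injects 0.62 A into n5 (from n0)
  Y(R6) = 0.0001086 S between n1,n3
  L1: short n2↔n3 (DC inductor)
  L2: short n1↔n2 (DC inductor)
  Y(R7) = 0.003521 S between n5,n2
  Y(C3) = 0.000 S between n1,n4
  I3: injects 0.259 A into n5 (from n2)
  I4: injects 0.0491 A into n3 (from n4)
  Y(R8) = 0.001383 S between n3,n2
  V1: constraint V(n2)−V(n0) = 1.6
Assemble and solve the 8×8 MNA system:
  V(n1)=1.600  V(n2)=1.600  V(n3)=1.600  V(n4)=-91.77  V(n5)=241.0
  i(L1)=-0.04910  i(L2)=0.03485  i(V1)=0.6464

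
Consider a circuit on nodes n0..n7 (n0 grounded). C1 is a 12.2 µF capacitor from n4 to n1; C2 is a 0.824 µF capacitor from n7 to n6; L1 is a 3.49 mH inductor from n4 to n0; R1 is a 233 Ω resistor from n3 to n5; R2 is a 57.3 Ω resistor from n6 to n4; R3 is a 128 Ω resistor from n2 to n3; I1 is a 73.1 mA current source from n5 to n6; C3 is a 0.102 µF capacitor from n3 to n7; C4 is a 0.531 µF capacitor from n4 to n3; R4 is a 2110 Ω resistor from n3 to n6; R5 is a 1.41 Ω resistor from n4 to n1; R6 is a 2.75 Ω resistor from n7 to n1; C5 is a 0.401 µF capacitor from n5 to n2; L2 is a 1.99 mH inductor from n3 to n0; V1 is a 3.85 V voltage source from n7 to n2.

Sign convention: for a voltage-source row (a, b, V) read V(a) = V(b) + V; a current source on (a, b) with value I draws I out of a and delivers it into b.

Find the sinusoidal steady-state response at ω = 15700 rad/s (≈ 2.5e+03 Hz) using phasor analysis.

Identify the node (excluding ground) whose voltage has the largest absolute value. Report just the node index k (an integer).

5

Apply KCL at each of the 7 non-ground nodes and solve the resulting linear system.
Node n1: branches {C1, R5, R6} → V_1 = 3.632-1.514j
Node n2: branches {R3, C5, V1} → V_2 = -0.3602-1.476j
Node n3: branches {R1, R3, C3, C4, R4, L2} → V_3 = -2.107+0.8844j
Node n4: branches {C1, L1, R2, C4, R5} → V_4 = 3.695-1.551j
Node n5: branches {R1, I1, C5} → V_5 = -5.220+8.013j
Node n6: branches {C2, R2, I1, R4} → V_6 = 6.200-3.443j
Node n7: branches {C2, C3, R6, V1} → V_7 = 3.490-1.476j
Source currents: i(V1)=0.07339+0.01216j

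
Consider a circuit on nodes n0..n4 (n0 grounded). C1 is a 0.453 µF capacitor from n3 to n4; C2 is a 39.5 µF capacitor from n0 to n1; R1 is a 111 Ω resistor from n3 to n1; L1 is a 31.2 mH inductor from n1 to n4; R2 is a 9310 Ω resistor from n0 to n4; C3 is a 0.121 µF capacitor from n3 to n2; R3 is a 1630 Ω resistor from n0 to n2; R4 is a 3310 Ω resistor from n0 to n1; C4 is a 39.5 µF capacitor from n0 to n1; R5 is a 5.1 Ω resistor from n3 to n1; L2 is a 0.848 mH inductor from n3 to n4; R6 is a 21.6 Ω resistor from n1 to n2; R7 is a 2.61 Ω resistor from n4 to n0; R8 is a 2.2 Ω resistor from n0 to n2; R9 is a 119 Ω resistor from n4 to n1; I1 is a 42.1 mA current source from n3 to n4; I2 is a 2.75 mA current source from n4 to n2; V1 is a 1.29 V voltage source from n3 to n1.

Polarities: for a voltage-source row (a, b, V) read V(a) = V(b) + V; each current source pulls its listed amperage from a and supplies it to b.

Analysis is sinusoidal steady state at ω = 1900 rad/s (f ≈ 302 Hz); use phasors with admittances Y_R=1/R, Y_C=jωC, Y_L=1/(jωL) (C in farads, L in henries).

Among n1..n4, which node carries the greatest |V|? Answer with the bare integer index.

1

Element admittances at ω=1900 rad/s:
  Y(C1) = 0.000+0.0008607j S between n3,n4
  Y(C2) = 0.000+0.07505j S between n0,n1
  Y(R1) = 0.009009+0.000j S between n3,n1
  Y(L1) = 0.000-0.01687j S between n1,n4
  Y(R2) = 0.0001074+0.000j S between n0,n4
  Y(C3) = 0.000+0.0002299j S between n3,n2
  Y(R3) = 0.0006135+0.000j S between n0,n2
  Y(R4) = 0.0003021+0.000j S between n0,n1
  Y(C4) = 0.000+0.07505j S between n0,n1
  Y(R5) = 0.1961+0.000j S between n3,n1
  Y(L2) = 0.000-0.6207j S between n3,n4
  Y(R6) = 0.04630+0.000j S between n1,n2
  Y(R7) = 0.3831+0.000j S between n4,n0
  Y(R8) = 0.4545+0.000j S between n0,n2
  Y(R9) = 0.008403+0.000j S between n4,n1
  I1: injects 0.0421 A into n4 (from n3)
  I2: injects 0.00275 A into n2 (from n4)
  V1: constraint V(n3)−V(n1) = 1.29
Assemble and solve the 5×5 MNA system:
  V(n1)=-1.152+0.5507j  V(n2)=-0.1011+0.05095j  V(n3)=0.1381+0.5507j  V(n4)=0.3367+0.3902j
  i(V1)=-0.4060-0.1231j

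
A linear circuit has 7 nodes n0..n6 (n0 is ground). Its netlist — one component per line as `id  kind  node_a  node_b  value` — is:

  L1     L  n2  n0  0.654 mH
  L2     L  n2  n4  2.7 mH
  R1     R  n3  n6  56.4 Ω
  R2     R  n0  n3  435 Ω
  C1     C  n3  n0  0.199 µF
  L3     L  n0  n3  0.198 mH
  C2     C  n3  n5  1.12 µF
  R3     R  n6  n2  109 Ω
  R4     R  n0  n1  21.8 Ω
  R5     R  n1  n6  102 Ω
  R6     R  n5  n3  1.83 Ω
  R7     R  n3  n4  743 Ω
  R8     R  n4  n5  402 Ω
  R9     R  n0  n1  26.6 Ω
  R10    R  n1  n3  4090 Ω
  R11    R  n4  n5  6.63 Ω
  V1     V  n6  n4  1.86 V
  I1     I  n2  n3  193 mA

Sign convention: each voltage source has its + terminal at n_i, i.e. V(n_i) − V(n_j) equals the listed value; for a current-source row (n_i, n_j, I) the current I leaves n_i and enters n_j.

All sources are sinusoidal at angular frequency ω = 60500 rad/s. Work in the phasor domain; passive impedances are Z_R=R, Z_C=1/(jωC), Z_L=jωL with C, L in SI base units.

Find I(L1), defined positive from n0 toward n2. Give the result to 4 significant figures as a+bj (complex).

Element admittances at ω=60500 rad/s:
  Y(L1) = 0.000-0.02527j S between n2,n0
  Y(L2) = 0.000-0.006122j S between n2,n4
  Y(R1) = 0.01773+0.000j S between n3,n6
  Y(R2) = 0.002299+0.000j S between n0,n3
  Y(C1) = 0.000+0.01204j S between n3,n0
  Y(L3) = 0.000-0.08348j S between n0,n3
  Y(C2) = 0.000+0.06776j S between n3,n5
  Y(R3) = 0.009174+0.000j S between n6,n2
  Y(R4) = 0.04587+0.000j S between n0,n1
  Y(R5) = 0.009804+0.000j S between n1,n6
  Y(R6) = 0.5464+0.000j S between n5,n3
  Y(R7) = 0.001346+0.000j S between n3,n4
  Y(R8) = 0.002488+0.000j S between n4,n5
  Y(R9) = 0.03759+0.000j S between n0,n1
  Y(R10) = 0.0002445+0.000j S between n1,n3
  Y(R11) = 0.1508+0.000j S between n4,n5
  V1: constraint V(n6)−V(n4) = 1.86
  I1: injects 0.193 A into n3 (from n2)
Assemble and solve the 7×7 MNA system:
  V(n1)=0.1921+0.1201j  V(n2)=-1.761-4.887j  V(n3)=0.8110+1.478j  V(n4)=-0.04823+1.109j  V(n5)=0.6168+1.416j  V(n6)=1.812+1.109j
  i(V1)=-0.06640-0.05814j

0.1235-0.04452j A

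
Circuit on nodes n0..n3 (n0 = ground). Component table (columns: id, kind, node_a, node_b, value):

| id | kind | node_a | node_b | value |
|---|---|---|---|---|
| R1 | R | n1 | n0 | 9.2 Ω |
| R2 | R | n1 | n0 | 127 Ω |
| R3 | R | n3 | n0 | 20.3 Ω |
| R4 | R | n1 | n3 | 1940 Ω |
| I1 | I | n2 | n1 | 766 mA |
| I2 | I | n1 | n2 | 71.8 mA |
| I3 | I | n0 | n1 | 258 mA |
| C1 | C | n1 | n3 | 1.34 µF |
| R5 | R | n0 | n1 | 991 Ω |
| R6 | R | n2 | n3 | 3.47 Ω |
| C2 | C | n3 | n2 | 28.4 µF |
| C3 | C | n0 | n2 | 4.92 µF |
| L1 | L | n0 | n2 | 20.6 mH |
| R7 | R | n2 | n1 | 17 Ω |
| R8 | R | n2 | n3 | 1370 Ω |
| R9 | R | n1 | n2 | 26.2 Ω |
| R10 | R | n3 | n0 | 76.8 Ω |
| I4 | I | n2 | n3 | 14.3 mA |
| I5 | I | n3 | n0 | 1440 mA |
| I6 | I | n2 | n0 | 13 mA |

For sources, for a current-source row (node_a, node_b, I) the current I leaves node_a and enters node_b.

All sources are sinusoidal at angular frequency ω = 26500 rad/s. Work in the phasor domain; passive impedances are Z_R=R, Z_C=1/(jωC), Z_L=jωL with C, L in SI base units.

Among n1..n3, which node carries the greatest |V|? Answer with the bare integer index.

Apply KCL at each of the 3 non-ground nodes and solve the resulting linear system.
Node n1: branches {R1, R2, R4, I1, I2, I3, C1, R5, R7, R9} → V_1 = 0.8862+2.011j
Node n2: branches {I1, I2, R6, C2, C3, L1, R7, R8, R9, I4, I6} → V_2 = -5.665+7.051j
Node n3: branches {R3, R4, C1, R6, C2, R8, R10, I4, I5} → V_3 = -6.306+7.895j

3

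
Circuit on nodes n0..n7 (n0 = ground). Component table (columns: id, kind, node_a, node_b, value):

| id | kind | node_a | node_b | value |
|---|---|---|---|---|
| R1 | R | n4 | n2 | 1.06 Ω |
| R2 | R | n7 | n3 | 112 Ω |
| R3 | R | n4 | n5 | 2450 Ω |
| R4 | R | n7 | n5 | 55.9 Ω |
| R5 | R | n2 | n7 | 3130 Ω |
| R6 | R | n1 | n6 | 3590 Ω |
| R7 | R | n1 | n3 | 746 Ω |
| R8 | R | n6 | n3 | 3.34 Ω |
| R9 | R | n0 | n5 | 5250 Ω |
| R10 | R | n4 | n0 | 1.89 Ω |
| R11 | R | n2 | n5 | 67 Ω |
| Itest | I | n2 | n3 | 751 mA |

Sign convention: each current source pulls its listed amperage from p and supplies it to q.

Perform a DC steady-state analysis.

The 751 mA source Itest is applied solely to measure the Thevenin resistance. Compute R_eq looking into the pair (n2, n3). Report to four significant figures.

Apply KCL at each of the 7 non-ground nodes and solve the resulting linear system.
Node n1: branches {R6, R7} → V_1 = 171.1
Node n2: branches {R1, R5, R11, Itest} → V_2 = -0.04629
Node n3: branches {R2, R7, R8, Itest} → V_3 = 171.1
Node n4: branches {R1, R3, R10} → V_4 = -0.01675
Node n5: branches {R3, R4, R9, R11} → V_5 = 46.54
Node n6: branches {R6, R8} → V_6 = 171.1
Node n7: branches {R2, R4, R5} → V_7 = 86.97

R_eq = 227.9 Ω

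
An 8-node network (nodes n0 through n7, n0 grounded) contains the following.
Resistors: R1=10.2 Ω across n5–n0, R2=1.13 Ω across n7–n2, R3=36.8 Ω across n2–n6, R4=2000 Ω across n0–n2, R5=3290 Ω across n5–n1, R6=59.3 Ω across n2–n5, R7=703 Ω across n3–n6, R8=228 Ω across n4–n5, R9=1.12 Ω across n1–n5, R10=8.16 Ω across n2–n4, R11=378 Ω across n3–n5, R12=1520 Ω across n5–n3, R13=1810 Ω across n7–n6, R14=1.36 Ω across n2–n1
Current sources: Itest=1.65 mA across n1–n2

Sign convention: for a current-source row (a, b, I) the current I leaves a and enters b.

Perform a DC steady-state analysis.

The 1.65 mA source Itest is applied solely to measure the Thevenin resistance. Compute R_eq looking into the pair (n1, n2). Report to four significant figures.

Apply KCL at each of the 7 non-ground nodes and solve the resulting linear system.
Node n1: branches {R5, R9, R14, Itest} → V_1 = -6.445e-05
Node n2: branches {R2, R3, R4, R6, R10, R14, Itest} → V_2 = 0.002114
Node n3: branches {R7, R11, R12} → V_3 = 0.0006067
Node n4: branches {R8, R10} → V_4 = 0.002041
Node n5: branches {R1, R5, R6, R8, R9, R11, R12} → V_5 = -1.078e-05
Node n6: branches {R3, R7, R13} → V_6 = 0.002041
Node n7: branches {R2, R13} → V_7 = 0.002114

R_eq = 1.320 Ω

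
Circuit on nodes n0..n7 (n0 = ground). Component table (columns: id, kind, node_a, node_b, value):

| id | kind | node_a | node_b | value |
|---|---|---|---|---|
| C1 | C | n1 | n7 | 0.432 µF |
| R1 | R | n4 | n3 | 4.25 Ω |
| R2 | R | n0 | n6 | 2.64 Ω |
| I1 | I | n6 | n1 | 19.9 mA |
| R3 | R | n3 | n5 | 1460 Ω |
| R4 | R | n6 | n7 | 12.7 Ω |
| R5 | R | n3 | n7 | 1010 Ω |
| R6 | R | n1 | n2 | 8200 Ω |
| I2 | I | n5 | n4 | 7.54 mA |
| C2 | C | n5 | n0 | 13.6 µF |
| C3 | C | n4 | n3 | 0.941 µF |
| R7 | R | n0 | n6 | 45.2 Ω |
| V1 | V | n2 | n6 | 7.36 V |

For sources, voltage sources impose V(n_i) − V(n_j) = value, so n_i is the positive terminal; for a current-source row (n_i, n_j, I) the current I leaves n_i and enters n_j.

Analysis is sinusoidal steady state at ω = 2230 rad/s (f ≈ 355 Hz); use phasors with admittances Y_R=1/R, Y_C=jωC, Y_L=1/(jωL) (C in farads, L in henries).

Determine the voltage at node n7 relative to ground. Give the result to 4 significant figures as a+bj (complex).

0.3252+0.03347j V

Element admittances at ω=2230 rad/s:
  Y(C1) = 0.000+0.0009634j S between n1,n7
  Y(R1) = 0.2353+0.000j S between n4,n3
  Y(R2) = 0.3788+0.000j S between n0,n6
  I1: injects 0.0199 A into n1 (from n6)
  Y(R3) = 0.0006849+0.000j S between n3,n5
  Y(R4) = 0.07874+0.000j S between n6,n7
  Y(R5) = 0.0009901+0.000j S between n3,n7
  Y(R6) = 0.0001220+0.000j S between n1,n2
  I2: injects 0.00754 A into n4 (from n5)
  Y(C2) = 0.000+0.03033j S between n5,n0
  Y(C3) = 0.000+0.002098j S between n4,n3
  Y(R7) = 0.02212+0.000j S between n0,n6
  V1: constraint V(n2)−V(n6) = 7.36
Assemble and solve the 8×8 MNA system:
  V(n1)=3.006-21.18j  V(n2)=7.371+0.0001102j  V(n3)=4.693+0.07809j  V(n4)=4.725+0.07780j  V(n5)=-0.001457+0.1426j  V(n6)=0.01079+0.0001102j  V(n7)=0.3252+0.03347j
  i(V1)=-0.0005323-0.002582j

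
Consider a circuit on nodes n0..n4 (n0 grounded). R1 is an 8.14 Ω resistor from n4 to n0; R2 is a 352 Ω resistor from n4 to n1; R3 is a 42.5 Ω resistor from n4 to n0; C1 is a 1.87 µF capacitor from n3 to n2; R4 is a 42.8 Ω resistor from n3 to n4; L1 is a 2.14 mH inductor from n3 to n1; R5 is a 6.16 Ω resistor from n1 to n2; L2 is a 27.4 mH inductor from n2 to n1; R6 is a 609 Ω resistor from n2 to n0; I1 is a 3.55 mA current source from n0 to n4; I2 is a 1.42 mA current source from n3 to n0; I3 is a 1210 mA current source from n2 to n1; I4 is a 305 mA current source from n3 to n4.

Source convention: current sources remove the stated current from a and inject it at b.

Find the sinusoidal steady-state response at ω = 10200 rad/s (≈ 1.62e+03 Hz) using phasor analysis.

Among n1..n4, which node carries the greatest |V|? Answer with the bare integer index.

2

MNA unknowns: 4 node voltages V₁..V_4
R1: Y=0.1229+0.000j on G[4,0]
R2: Y=0.002841+0.000j on G[4,1]
R3: Y=0.02353+0.000j on G[4,0]
C1: Y=0.000+0.01907j on G[3,2]
R4: Y=0.02336+0.000j on G[3,4]
L1: Y=0.000-0.04581j on G[3,1]
R5: Y=0.1623+0.000j on G[1,2]
L2: Y=0.000-0.003578j on G[2,1]
R6: Y=0.001642+0.000j on G[2,0]
I1: z[0]−=0.00355, z[4]+=0.00355
I2: z[3]−=0.00142, z[0]+=0.00142
I3: z[2]−=1.21, z[1]+=1.21
I4: z[3]−=0.305, z[4]+=0.305
solve → V1=-13.93+2.879j, V2=-20.65+3.979j, V3=-9.693-0.6798j, V4=0.2462-0.04463j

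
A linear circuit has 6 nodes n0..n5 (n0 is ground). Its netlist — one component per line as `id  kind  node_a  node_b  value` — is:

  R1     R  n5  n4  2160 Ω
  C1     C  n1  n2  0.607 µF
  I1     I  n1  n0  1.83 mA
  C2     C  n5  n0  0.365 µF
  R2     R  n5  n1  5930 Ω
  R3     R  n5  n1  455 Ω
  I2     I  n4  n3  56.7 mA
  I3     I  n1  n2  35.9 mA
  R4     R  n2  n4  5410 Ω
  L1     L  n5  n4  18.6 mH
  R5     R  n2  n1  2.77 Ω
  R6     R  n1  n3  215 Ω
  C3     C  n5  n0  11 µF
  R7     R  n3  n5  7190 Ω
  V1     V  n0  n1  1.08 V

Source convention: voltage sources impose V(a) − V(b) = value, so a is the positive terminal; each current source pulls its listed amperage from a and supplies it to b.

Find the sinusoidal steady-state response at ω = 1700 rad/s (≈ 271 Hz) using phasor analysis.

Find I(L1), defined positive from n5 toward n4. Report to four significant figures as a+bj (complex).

0.05680-0.0006193j A

Apply KCL at each of the 5 non-ground nodes and solve the resulting linear system.
Node n1: branches {C1, I1, R2, R3, I3, R5, R6, V1} → V_1 = -1.080+0.000j
Node n2: branches {C1, I3, R4, R5} → V_2 = -0.9803+0.0003026j
Node n3: branches {I2, R6, R7} → V_3 = 10.78+0.08548j
Node n4: branches {R1, I2, R4, L1} → V_4 = -0.4117+1.148j
Node n5: branches {R1, C2, R2, R3, L1, C3, R7} → V_5 = -0.3921+2.944j
Source currents: i(V1)=-0.05505-0.007577j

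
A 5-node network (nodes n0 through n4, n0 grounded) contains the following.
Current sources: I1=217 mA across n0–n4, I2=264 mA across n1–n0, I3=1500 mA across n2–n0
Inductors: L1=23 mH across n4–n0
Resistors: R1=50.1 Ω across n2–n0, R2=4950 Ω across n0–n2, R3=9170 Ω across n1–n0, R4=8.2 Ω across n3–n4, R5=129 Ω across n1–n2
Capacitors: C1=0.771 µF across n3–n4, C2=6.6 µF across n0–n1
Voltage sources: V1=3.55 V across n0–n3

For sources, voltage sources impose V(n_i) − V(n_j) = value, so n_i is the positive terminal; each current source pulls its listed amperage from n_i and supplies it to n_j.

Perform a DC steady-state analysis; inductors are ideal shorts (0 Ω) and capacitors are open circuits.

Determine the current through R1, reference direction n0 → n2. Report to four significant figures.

1.733 A

MNA unknowns: 4 node voltages V₁..V_4 plus 2 source currents (L1, V1)
I1: z[0]−=0.217, z[4]+=0.217
L1: row V4−V0=0, i_L1 at 4,0
R1: Y=0.01996 on G[2,0]
I2: z[1]−=0.264, z[0]+=0.264
I3: z[2]−=1.5, z[0]+=1.5
C1: Y=0.000 on G[3,4]
R2: Y=0.0002020 on G[0,2]
R3: Y=0.0001091 on G[1,0]
R4: Y=0.1220 on G[3,4]
R5: Y=0.007752 on G[1,2]
C2: Y=0.000 on G[0,1]
V1: row V0−V3=3.55, i_V1 at 0,3
solve → V1=-119.2, V2=-86.85, V3=-3.550, V4=0.000
aux → i_L1=-0.2159, i_V1=-0.4329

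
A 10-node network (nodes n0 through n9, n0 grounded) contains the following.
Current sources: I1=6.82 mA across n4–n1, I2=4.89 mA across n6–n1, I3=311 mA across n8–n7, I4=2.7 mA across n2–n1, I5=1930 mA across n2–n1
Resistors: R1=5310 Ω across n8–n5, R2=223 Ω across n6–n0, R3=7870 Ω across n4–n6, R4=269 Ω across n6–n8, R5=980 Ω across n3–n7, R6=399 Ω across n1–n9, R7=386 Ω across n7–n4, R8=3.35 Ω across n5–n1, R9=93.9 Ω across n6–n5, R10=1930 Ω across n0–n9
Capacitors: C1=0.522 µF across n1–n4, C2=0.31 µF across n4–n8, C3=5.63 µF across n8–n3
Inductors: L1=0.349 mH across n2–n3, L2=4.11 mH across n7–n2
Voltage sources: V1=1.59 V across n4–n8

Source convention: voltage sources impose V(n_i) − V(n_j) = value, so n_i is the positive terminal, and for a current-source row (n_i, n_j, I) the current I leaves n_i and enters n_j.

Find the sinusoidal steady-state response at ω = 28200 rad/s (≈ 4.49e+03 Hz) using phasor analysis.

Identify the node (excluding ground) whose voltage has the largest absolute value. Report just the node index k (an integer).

7

MNA unknowns: 9 node voltages V₁..V_9 plus 1 source current (V1)
I1: z[4]−=0.00682, z[1]+=0.00682
R1: Y=0.0001883+0.000j on G[8,5]
C1: Y=0.000+0.01472j on G[1,4]
R2: Y=0.004484+0.000j on G[6,0]
C2: Y=0.000+0.008742j on G[4,8]
R3: Y=0.0001271+0.000j on G[4,6]
L1: Y=0.000-0.1016j on G[2,3]
R4: Y=0.003717+0.000j on G[6,8]
I2: z[6]−=0.00489, z[1]+=0.00489
R5: Y=0.001020+0.000j on G[3,7]
I3: z[8]−=0.311, z[7]+=0.311
R6: Y=0.002506+0.000j on G[1,9]
R7: Y=0.002591+0.000j on G[7,4]
R8: Y=0.2985+0.000j on G[5,1]
R9: Y=0.01065+0.000j on G[6,5]
I4: z[2]−=0.0027, z[1]+=0.0027
I5: z[2]−=1.93, z[1]+=1.93
C3: Y=0.000+0.1588j on G[8,3]
R10: Y=0.0005181+0.000j on G[0,9]
L2: Y=0.000-0.008628j on G[7,2]
V1: row V4−V8=1.59, i_V1 at 4,8
solve → V1=6.931-30.56j, V2=-20.08+89.76j, V3=-20.91+106.0j, V4=-18.90+95.69j, V5=6.653-29.33j, V6=-0.6636+2.926j, V7=-10.31+122.0j, V8=-20.49+95.69j, V9=5.744-25.32j
aux → i_V1=1.876+0.4226j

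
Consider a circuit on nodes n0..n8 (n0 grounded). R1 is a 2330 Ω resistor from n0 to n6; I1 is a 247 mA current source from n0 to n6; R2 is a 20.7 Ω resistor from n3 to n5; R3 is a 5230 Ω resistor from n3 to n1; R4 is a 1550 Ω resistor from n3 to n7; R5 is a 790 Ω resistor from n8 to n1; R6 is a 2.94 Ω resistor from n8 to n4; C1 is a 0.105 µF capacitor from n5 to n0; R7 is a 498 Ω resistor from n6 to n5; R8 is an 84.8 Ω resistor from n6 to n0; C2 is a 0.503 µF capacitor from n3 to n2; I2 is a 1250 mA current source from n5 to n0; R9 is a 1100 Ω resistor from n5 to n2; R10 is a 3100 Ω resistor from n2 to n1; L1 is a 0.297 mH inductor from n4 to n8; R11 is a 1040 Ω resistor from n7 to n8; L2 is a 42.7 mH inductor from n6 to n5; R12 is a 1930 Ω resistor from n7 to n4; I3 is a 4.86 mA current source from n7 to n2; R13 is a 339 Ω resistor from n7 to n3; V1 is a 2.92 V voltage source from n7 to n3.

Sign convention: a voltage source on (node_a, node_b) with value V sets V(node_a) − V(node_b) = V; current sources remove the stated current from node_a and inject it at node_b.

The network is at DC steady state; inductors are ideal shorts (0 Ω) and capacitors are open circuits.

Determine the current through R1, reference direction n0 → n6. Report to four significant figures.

Element admittances at DC:
  Y(R1) = 0.0004292 S between n0,n6
  I1: injects 0.247 A into n6 (from n0)
  Y(R2) = 0.04831 S between n3,n5
  Y(R3) = 0.0001912 S between n3,n1
  Y(R4) = 0.0006452 S between n3,n7
  Y(R5) = 0.001266 S between n8,n1
  Y(R6) = 0.3401 S between n8,n4
  Y(C1) = 0.000 S between n5,n0
  Y(R7) = 0.002008 S between n6,n5
  Y(R8) = 0.01179 S between n6,n0
  Y(C2) = 0.000 S between n3,n2
  I2: injects 1.25 A into n0 (from n5)
  Y(R9) = 0.0009091 S between n5,n2
  Y(R10) = 0.0003226 S between n2,n1
  L1: short n4↔n8 (DC inductor)
  Y(R11) = 0.0009615 S between n7,n8
  L2: short n6↔n5 (DC inductor)
  Y(R12) = 0.0005181 S between n7,n4
  I3: injects 0.00486 A into n2 (from n7)
  Y(R13) = 0.002950 S between n7,n3
  V1: constraint V(n7)−V(n3) = 2.92
Assemble and solve the 11×11 MNA system:
  V(n1)=-79.20  V(n2)=-77.37  V(n3)=-82.16  V(n4)=-79.22  V(n5)=-82.07  V(n6)=-82.07  V(n7)=-79.24  V(n8)=-79.22
  i(L1)=-8.671e-06  i(L2)=1.250  i(V1)=-0.01533

0.03522 A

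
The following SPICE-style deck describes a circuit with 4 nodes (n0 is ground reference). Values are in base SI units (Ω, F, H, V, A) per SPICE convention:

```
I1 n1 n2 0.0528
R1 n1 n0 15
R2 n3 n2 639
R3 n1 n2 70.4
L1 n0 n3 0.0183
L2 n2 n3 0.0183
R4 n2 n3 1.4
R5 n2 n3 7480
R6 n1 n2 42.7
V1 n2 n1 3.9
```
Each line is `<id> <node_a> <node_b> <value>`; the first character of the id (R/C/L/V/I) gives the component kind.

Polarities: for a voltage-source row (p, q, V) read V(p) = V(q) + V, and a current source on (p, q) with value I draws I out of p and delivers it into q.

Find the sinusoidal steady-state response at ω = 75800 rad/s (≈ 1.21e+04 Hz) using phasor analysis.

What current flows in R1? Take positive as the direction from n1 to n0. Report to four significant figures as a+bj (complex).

-3.323e-05+0.002811j A

Apply KCL at each of the 3 non-ground nodes and solve the resulting linear system.
Node n1: branches {I1, R1, R3, R6, V1} → V_1 = -0.0004984+0.04217j
Node n2: branches {I1, R2, R3, L2, R4, R5, R6, V1} → V_2 = 3.900+0.04217j
Node n3: branches {R2, L1, L2, R4, R5} → V_3 = 3.899+0.04609j
Source currents: i(V1)=-0.09397+0.002811j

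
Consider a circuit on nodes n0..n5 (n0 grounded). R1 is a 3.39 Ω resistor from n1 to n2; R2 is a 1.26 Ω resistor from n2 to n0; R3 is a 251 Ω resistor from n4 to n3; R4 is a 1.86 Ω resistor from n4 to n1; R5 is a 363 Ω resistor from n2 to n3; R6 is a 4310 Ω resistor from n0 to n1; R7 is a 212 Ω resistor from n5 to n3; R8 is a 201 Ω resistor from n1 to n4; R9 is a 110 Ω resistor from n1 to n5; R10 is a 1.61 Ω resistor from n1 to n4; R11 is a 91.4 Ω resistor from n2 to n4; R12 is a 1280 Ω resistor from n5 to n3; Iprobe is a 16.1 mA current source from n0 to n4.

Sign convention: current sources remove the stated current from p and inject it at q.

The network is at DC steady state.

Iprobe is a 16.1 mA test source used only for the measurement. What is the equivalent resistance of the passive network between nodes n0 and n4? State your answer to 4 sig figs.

Element admittances at DC:
  Y(R1) = 0.2950 S between n1,n2
  Y(R2) = 0.7937 S between n2,n0
  Y(R3) = 0.003984 S between n4,n3
  Y(R4) = 0.5376 S between n4,n1
  Y(R5) = 0.002755 S between n2,n3
  Y(R6) = 0.0002320 S between n0,n1
  Y(R7) = 0.004717 S between n5,n3
  Y(R8) = 0.004975 S between n1,n4
  Y(R9) = 0.009091 S between n1,n5
  Y(R10) = 0.6211 S between n1,n4
  Y(R11) = 0.01094 S between n2,n4
  Y(R12) = 0.0007813 S between n5,n3
  Iprobe: injects 0.0161 A into n4 (from n0)
Assemble and solve the 5×5 MNA system:
  V(n1)=0.07198  V(n2)=0.02026  V(n3)=0.06312  V(n4)=0.08513  V(n5)=0.06864

R_eq = 5.288 Ω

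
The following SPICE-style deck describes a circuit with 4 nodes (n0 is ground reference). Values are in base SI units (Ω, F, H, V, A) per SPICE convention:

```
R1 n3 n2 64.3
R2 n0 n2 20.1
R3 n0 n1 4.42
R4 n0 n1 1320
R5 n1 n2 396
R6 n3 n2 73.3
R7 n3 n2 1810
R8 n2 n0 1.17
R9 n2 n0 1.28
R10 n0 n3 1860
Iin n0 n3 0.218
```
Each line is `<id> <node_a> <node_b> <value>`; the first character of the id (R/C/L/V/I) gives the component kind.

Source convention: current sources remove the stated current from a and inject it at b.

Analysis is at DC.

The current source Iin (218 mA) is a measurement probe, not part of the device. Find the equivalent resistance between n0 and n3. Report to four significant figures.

Element admittances at DC:
  Y(R1) = 0.01555 S between n3,n2
  Y(R2) = 0.04975 S between n0,n2
  Y(R3) = 0.2262 S between n0,n1
  Y(R4) = 0.0007576 S between n0,n1
  Y(R5) = 0.002525 S between n1,n2
  Y(R6) = 0.01364 S between n3,n2
  Y(R7) = 0.0005525 S between n3,n2
  Y(R8) = 0.8547 S between n2,n0
  Y(R9) = 0.7812 S between n2,n0
  Y(R10) = 0.0005376 S between n0,n3
  Iin: injects 0.218 A into n3 (from n0)
Assemble and solve the 3×3 MNA system:
  V(n1)=0.001395  V(n2)=0.1268  V(n3)=7.323

R_eq = 33.59 Ω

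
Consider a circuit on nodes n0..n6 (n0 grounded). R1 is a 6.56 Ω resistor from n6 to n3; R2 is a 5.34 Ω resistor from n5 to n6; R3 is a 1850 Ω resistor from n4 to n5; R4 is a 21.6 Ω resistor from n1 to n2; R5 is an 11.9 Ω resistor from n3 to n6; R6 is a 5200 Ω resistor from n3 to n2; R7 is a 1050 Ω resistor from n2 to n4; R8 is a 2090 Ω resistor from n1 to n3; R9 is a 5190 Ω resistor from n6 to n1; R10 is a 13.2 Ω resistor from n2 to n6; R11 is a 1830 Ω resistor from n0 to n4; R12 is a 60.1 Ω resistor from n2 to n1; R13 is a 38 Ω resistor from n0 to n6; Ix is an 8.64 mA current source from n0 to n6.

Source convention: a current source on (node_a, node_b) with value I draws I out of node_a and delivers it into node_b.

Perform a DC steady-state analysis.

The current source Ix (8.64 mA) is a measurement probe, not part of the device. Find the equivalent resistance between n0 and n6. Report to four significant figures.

Apply KCL at each of the 6 non-ground nodes and solve the resulting linear system.
Node n1: branches {R4, R8, R9, R12} → V_1 = 0.3224
Node n2: branches {R4, R6, R7, R10, R12} → V_2 = 0.3223
Node n3: branches {R1, R5, R6, R8} → V_3 = 0.3234
Node n4: branches {R3, R7, R11} → V_4 = 0.2362
Node n5: branches {R2, R3} → V_5 = 0.3232
Node n6: branches {R1, R2, R5, R9, R10, R13, Ix} → V_6 = 0.3234

R_eq = 37.43 Ω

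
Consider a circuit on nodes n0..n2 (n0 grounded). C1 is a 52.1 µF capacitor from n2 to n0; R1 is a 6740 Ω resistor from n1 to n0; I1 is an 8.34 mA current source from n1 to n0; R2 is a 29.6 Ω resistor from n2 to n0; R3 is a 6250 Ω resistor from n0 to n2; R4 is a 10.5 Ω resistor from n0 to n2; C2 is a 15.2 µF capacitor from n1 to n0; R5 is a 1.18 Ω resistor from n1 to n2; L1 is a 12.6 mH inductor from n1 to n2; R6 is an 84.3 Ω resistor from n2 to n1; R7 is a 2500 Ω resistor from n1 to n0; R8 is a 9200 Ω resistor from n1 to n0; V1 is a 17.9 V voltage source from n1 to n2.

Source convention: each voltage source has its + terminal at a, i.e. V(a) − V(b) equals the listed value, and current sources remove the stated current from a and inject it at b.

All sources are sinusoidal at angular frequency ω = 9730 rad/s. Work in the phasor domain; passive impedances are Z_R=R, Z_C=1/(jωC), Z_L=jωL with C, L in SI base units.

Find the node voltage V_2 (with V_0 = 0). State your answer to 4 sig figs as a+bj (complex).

-3.896-0.7417j V

MNA unknowns: 2 node voltages V₁..V_2 plus 1 source current (V1)
C1: Y=0.000+0.5069j on G[2,0]
R1: Y=0.0001484+0.000j on G[1,0]
I1: z[1]−=0.00834, z[0]+=0.00834
R2: Y=0.03378+0.000j on G[2,0]
R3: Y=0.0001600+0.000j on G[0,2]
R4: Y=0.09524+0.000j on G[0,2]
C2: Y=0.000+0.1479j on G[1,0]
R5: Y=0.8475+0.000j on G[1,2]
L1: Y=0.000-0.008157j on G[1,2]
R6: Y=0.01186+0.000j on G[2,1]
R7: Y=0.0004000+0.000j on G[1,0]
R8: Y=0.0001087+0.000j on G[1,0]
V1: row V1−V2=17.9, i_V1 at 1,2
solve → V1=14.00-0.7417j, V2=-3.896-0.7417j
aux → i_V1=-15.51-1.925j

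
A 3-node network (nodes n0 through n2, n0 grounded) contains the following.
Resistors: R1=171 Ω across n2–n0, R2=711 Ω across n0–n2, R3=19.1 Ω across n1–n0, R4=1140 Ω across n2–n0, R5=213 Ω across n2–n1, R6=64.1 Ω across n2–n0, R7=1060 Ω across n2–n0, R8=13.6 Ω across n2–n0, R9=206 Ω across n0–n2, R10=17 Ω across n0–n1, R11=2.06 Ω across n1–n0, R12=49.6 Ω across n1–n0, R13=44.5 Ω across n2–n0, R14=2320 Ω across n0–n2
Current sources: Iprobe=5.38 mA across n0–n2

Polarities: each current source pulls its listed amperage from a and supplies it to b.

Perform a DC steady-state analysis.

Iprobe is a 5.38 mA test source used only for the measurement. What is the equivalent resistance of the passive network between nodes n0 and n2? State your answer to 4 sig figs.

R_eq = 7.656 Ω

Apply KCL at each of the 2 non-ground nodes and solve the resulting linear system.
Node n1: branches {R3, R5, R10, R11, R12} → V_1 = 0.0003111
Node n2: branches {R1, R2, R4, R5, R6, R7, R8, R9, R13, R14, Iprobe} → V_2 = 0.04119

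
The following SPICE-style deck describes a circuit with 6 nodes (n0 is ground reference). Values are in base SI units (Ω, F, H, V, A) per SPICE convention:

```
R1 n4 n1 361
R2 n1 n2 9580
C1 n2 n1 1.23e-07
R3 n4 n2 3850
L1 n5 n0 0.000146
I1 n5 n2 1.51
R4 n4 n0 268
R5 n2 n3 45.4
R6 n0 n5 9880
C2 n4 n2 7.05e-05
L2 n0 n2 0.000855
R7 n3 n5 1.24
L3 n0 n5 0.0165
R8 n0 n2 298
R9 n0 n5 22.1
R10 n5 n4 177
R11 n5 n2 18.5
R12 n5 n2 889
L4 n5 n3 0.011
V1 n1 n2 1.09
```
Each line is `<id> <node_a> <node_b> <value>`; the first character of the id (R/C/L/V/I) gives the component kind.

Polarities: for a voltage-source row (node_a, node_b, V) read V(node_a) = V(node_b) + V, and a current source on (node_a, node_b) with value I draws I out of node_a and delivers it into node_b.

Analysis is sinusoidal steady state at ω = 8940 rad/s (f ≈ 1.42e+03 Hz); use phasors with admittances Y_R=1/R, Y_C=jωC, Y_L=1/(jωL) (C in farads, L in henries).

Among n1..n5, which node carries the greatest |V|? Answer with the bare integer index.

Element admittances at ω=8940 rad/s:
  Y(R1) = 0.002770+0.000j S between n4,n1
  Y(R2) = 0.0001044+0.000j S between n1,n2
  Y(C1) = 0.000+0.001100j S between n2,n1
  Y(R3) = 0.0002597+0.000j S between n4,n2
  Y(L1) = 0.000-0.7661j S between n5,n0
  I1: injects 1.51 A into n2 (from n5)
  Y(R4) = 0.003731+0.000j S between n4,n0
  Y(R5) = 0.02203+0.000j S between n2,n3
  Y(R6) = 0.0001012+0.000j S between n0,n5
  Y(C2) = 0.000+0.6303j S between n4,n2
  Y(L2) = 0.000-0.1308j S between n0,n2
  Y(R7) = 0.8065+0.000j S between n3,n5
  Y(L3) = 0.000-0.006779j S between n0,n5
  Y(R8) = 0.003356+0.000j S between n0,n2
  Y(R9) = 0.04525+0.000j S between n0,n5
  Y(R10) = 0.005650+0.000j S between n5,n4
  Y(R11) = 0.05405+0.000j S between n5,n2
  Y(R12) = 0.001125+0.000j S between n5,n2
  Y(L4) = 0.000-0.01017j S between n5,n3
  V1: constraint V(n1)−V(n2) = 1.09
Assemble and solve the 6×6 MNA system:
  V(n1)=6.707+7.112j  V(n2)=5.617+7.112j  V(n3)=-0.7835-0.9757j  V(n4)=5.499+7.197j  V(n5)=-0.9555-1.199j
  i(V1)=-0.003461-0.0009630j

1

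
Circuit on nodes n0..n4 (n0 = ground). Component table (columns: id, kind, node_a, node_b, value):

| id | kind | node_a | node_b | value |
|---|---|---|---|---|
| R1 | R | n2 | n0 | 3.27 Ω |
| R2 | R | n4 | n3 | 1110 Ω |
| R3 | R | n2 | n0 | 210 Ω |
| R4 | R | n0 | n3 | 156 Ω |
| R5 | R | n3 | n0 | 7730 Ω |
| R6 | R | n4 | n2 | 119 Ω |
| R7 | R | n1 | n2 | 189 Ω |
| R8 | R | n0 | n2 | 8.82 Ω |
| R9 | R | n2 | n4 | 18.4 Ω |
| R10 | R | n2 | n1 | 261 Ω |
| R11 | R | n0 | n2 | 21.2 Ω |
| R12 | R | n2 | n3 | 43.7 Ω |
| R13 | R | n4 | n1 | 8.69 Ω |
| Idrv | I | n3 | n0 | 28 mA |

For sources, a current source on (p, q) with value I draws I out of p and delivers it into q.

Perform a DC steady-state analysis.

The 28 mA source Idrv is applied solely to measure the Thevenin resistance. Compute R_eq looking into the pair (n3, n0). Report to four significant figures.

R_eq = 34.28 Ω

MNA unknowns: 4 node voltages V₁..V_4
R1: Y=0.3058 on G[2,0]
R2: Y=0.0009009 on G[4,3]
R3: Y=0.004762 on G[2,0]
R4: Y=0.006410 on G[0,3]
R5: Y=0.0001294 on G[3,0]
R6: Y=0.008403 on G[4,2]
R7: Y=0.005291 on G[1,2]
R8: Y=0.1134 on G[0,2]
R9: Y=0.05435 on G[2,4]
R10: Y=0.003831 on G[2,1]
R11: Y=0.04717 on G[0,2]
R12: Y=0.02288 on G[2,3]
R13: Y=0.1151 on G[4,1]
Idrv: z[3]−=0.028, z[0]+=0.028
solve → V1=-0.05669, V2=-0.04611, V3=-0.9599, V4=-0.05753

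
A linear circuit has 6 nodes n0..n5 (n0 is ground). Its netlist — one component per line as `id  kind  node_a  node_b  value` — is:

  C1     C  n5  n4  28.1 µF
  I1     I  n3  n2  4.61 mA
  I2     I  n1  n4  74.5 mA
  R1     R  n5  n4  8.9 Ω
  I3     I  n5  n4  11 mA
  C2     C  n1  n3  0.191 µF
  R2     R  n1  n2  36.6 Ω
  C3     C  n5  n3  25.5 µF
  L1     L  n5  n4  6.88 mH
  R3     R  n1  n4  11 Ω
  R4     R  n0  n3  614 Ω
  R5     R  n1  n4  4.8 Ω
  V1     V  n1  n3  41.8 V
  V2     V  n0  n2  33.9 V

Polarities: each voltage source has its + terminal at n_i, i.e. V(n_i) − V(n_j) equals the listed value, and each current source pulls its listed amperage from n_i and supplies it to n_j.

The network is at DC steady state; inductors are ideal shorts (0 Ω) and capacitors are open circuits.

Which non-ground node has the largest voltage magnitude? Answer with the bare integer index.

Element admittances at DC:
  Y(C1) = 0.000 S between n5,n4
  I1: injects 0.00461 A into n2 (from n3)
  I2: injects 0.0745 A into n4 (from n1)
  Y(R1) = 0.1124 S between n5,n4
  I3: injects 0.011 A into n4 (from n5)
  Y(C2) = 0.000 S between n1,n3
  Y(R2) = 0.02732 S between n1,n2
  Y(C3) = 0.000 S between n5,n3
  L1: short n5↔n4 (DC inductor)
  Y(R3) = 0.09091 S between n1,n4
  Y(R4) = 0.001629 S between n0,n3
  Y(R5) = 0.2083 S between n1,n4
  V1: constraint V(n1)−V(n3) = 41.8
  V2: constraint V(n0)−V(n2) = 33.9
Assemble and solve the 8×8 MNA system:
  V(n1)=-29.80  V(n2)=-33.90  V(n3)=-71.60  V(n4)=-29.55  V(n5)=-29.55
  i(L1)=-0.01100  i(V1)=-0.1120  i(V2)=-0.1166

3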